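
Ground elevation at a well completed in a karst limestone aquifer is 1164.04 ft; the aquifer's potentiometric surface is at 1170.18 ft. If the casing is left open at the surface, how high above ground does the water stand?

≈ 6.14 ft above ground

Water rises to the potentiometric surface, so the rise above ground = 1170.18 − 1164.04 = 6.14 ft.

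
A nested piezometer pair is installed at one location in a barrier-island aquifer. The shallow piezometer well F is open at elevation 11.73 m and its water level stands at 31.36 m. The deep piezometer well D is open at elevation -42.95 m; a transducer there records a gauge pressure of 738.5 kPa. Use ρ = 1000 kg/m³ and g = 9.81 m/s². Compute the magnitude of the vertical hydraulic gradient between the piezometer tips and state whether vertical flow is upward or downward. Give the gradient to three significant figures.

|i_v| ≈ 0.0177; vertical flow is upward

Total head at well F: h = 31.36 m (water level in the standpipe).
Pressure head at well D: ψ = P/(ρg) = 738.5×1000 / (1000 × 9.81) = 75.28 m.
Total head at well D: h = z + ψ = -42.95 + 75.28 = 32.33 m.
Δh = h(well F) − h(well D) = 31.36 − 32.33 = -0.97 m.
Vertical separation Δz = 11.73 − (-42.95) = 54.68 m.
|i_v| = |Δh| / Δz = 0.97 / 54.68 = 0.0177.
Head is higher in the deep piezometer, so vertical flow is upward (discharge condition).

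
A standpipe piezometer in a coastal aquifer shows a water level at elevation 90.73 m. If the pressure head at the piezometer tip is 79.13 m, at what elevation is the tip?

z = h − ψ = 90.73 − 79.13 = 11.60 m.

z ≈ 11.60 m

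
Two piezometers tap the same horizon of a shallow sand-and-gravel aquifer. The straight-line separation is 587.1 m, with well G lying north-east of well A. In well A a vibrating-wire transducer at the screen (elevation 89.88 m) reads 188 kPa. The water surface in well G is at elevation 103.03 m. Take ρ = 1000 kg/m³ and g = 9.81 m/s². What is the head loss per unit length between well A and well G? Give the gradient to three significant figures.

i ≈ 0.0102 m/m

Pressure head at well A: ψ = P/(ρg) = 188×1000 / (1000 × 9.81) = 19.16 m.
Total head at well A: h = z + ψ = 89.88 + 19.16 = 109.04 m.
Total head at well G: h = 103.03 m (water level in the piezometer is the total head).
Head difference: h(well A) − h(well G) = 109.04 − 103.03 = 6.01 m.
Hydraulic gradient: i = |Δh| / L = 6.01 / 587.1 = 0.0102.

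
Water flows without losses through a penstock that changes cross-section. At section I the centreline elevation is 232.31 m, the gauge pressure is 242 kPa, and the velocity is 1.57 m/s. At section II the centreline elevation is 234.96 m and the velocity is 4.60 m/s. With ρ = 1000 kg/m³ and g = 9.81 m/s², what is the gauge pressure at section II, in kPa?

P₂ ≈ 207 kPa

Pressure head at I: ψ₁ = P₁/(ρg) = 242×1000 / (1000 × 9.81) = 24.67 m.
Velocity heads: v₁²/2g = 1.57²/19.62 = 0.126 m; v₂²/2g = 4.60²/19.62 = 1.078 m.
Total head H = z₁ + ψ₁ + v₁²/2g = 232.31 + 24.67 + 0.126 = 257.11 m.
ψ₂ = H − z₂ − v₂²/2g = 257.11 − 234.96 − 1.078 = 21.07 m.
P₂ = ρgψ₂ = 1000 × 9.81 × 21.07 ≈ 207 kPa.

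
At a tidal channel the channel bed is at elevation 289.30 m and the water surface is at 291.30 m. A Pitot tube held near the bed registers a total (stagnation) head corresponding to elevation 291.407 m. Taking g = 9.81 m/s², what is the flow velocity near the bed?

Near the bed, under hydrostatic conditions, the piezometric head (z + ψ) equals the free-surface elevation, 291.30 m.
Velocity head = total − piezometric = 291.407 − 291.30 = 0.107 m.
v = √(2g·h_v) = √(2 × 9.81 × 0.107) = 1.45 m/s.

v ≈ 1.45 m/s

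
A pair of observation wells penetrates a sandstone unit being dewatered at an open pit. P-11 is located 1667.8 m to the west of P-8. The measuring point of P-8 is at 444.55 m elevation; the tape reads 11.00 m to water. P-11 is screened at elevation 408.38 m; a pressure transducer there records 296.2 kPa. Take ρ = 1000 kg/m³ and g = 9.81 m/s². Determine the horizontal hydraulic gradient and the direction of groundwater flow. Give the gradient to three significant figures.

Total head at P-8: h = 444.55 − 11.00 = 433.55 m.
Pressure head at P-11: ψ = P/(ρg) = 296.2×1000 / (1000 × 9.81) = 30.19 m.
Total head at P-11: h = z + ψ = 408.38 + 30.19 = 438.57 m.
Head difference: h(P-8) − h(P-11) = 433.55 − 438.57 = -5.02 m.
Hydraulic gradient: i = |Δh| / L = 5.02 / 1667.8 = 0.00301.
Flow is from higher to lower head: from P-11 toward P-8, i.e. toward the east.

i ≈ 0.00301; groundwater flows toward the east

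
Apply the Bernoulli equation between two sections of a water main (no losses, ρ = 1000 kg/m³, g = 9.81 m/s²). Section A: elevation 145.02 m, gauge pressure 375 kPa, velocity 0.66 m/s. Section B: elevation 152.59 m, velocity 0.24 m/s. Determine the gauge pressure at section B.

Pressure head at A: ψ₁ = P₁/(ρg) = 375×1000 / (1000 × 9.81) = 38.23 m.
Velocity heads: v₁²/2g = 0.66²/19.62 = 0.022 m; v₂²/2g = 0.24²/19.62 = 0.003 m.
Total head H = z₁ + ψ₁ + v₁²/2g = 145.02 + 38.23 + 0.022 = 183.27 m.
ψ₂ = H − z₂ − v₂²/2g = 183.27 − 152.59 − 0.003 = 30.68 m.
P₂ = ρgψ₂ = 1000 × 9.81 × 30.68 ≈ 301 kPa.

P₂ ≈ 301 kPa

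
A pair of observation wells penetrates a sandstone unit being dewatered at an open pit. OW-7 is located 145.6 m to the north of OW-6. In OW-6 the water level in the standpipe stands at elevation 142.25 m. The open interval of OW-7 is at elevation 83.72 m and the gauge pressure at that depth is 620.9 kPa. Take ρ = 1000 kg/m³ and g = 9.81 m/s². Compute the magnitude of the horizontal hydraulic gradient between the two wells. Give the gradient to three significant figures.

i ≈ 0.0327

Total head at OW-6: h = 142.25 m (water level in the piezometer is the total head).
Pressure head at OW-7: ψ = P/(ρg) = 620.9×1000 / (1000 × 9.81) = 63.29 m.
Total head at OW-7: h = z + ψ = 83.72 + 63.29 = 147.01 m.
Head difference: h(OW-6) − h(OW-7) = 142.25 − 147.01 = -4.76 m.
Hydraulic gradient: i = |Δh| / L = 4.76 / 145.6 = 0.0327.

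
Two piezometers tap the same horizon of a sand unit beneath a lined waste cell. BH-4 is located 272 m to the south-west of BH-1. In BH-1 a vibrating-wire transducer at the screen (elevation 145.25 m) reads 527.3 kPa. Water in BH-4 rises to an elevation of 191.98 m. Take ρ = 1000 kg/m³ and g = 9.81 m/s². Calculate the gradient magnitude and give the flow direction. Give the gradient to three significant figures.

i ≈ 0.0258; groundwater flows toward the south-west

Pressure head at BH-1: ψ = P/(ρg) = 527.3×1000 / (1000 × 9.81) = 53.75 m.
Total head at BH-1: h = z + ψ = 145.25 + 53.75 = 199.00 m.
Total head at BH-4: h = 191.98 m (water level in the piezometer is the total head).
Head difference: h(BH-1) − h(BH-4) = 199.00 − 191.98 = 7.02 m.
Hydraulic gradient: i = |Δh| / L = 7.02 / 272 = 0.0258.
Flow is from higher to lower head: from BH-1 toward BH-4, i.e. toward the south-west.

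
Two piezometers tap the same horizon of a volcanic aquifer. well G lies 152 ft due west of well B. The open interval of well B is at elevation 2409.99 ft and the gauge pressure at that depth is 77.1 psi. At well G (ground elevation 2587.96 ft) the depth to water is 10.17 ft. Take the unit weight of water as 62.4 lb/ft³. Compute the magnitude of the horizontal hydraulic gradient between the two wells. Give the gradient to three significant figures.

Pressure head at well B: ψ = 144·P/γ = 144 × 77.1 / 62.4 = 177.92 ft.
Total head at well B: h = z + ψ = 2409.99 + 177.92 = 2587.91 ft.
Total head at well G: h = 2587.96 − 10.17 = 2577.79 ft.
Head difference: h(well B) − h(well G) = 2587.91 − 2577.79 = 10.12 ft.
Hydraulic gradient: i = |Δh| / L = 10.12 / 152 = 0.0666.

i ≈ 0.0666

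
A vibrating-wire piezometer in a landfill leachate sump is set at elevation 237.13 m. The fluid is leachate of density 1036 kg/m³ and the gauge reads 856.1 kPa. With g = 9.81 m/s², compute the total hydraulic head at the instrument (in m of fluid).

ψ = P/(ρg) = 856.1×1000 / (1036 × 9.81) = 84.24 m.
h = z + ψ = 237.13 + 84.24 = 321.37 m.

h ≈ 321.37 m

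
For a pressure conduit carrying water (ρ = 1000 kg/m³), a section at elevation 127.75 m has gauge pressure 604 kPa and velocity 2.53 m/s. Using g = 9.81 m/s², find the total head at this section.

h ≈ 189.65 m

Pressure head ψ = P/(ρg) = 604×1000 / (1000 × 9.81) = 61.57 m.
Velocity head = v²/(2g) = 2.53² / (2 × 9.81) = 0.326 m.
h = z + ψ + v²/(2g) = 127.75 + 61.57 + 0.326 = 189.65 m.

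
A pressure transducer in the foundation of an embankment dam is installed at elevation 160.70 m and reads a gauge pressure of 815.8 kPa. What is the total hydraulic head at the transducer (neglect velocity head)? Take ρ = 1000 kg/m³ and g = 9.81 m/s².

h ≈ 243.86 m

ψ = P/(ρg) = 815.8×1000 / (1000 × 9.81) = 83.16 m.
h = z + ψ = 160.70 + 83.16 = 243.86 m.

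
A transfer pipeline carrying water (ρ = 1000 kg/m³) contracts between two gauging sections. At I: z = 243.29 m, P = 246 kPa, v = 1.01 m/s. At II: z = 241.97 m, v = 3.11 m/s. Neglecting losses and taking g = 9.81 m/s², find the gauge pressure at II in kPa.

Pressure head at I: ψ₁ = P₁/(ρg) = 246×1000 / (1000 × 9.81) = 25.08 m.
Velocity heads: v₁²/2g = 1.01²/19.62 = 0.052 m; v₂²/2g = 3.11²/19.62 = 0.493 m.
Total head H = z₁ + ψ₁ + v₁²/2g = 243.29 + 25.08 + 0.052 = 268.42 m.
ψ₂ = H − z₂ − v₂²/2g = 268.42 − 241.97 − 0.493 = 25.96 m.
P₂ = ρgψ₂ = 1000 × 9.81 × 25.96 ≈ 255 kPa.

P₂ ≈ 255 kPa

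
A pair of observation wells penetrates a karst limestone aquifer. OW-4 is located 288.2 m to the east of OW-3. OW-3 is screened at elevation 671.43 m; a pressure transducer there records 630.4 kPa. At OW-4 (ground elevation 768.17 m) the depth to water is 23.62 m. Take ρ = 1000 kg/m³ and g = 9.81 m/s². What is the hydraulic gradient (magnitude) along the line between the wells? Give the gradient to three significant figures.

i ≈ 0.0307

Pressure head at OW-3: ψ = P/(ρg) = 630.4×1000 / (1000 × 9.81) = 64.26 m.
Total head at OW-3: h = z + ψ = 671.43 + 64.26 = 735.69 m.
Total head at OW-4: h = 768.17 − 23.62 = 744.55 m.
Head difference: h(OW-3) − h(OW-4) = 735.69 − 744.55 = -8.86 m.
Hydraulic gradient: i = |Δh| / L = 8.86 / 288.2 = 0.0307.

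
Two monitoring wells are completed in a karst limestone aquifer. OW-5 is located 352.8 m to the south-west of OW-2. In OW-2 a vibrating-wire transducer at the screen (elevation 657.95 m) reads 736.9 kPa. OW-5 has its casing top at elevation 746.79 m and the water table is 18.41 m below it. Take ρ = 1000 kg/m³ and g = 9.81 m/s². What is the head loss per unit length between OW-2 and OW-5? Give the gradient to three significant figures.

i ≈ 0.0133 m/m

Pressure head at OW-2: ψ = P/(ρg) = 736.9×1000 / (1000 × 9.81) = 75.12 m.
Total head at OW-2: h = z + ψ = 657.95 + 75.12 = 733.07 m.
Total head at OW-5: h = 746.79 − 18.41 = 728.38 m.
Head difference: h(OW-2) − h(OW-5) = 733.07 − 728.38 = 4.69 m.
Hydraulic gradient: i = |Δh| / L = 4.69 / 352.8 = 0.0133.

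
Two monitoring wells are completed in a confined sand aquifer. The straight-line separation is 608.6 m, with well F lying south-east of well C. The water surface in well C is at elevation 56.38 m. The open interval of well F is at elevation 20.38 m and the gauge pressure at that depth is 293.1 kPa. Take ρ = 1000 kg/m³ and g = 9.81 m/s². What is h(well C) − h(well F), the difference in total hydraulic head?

Total head at well C: h = 56.38 m (water level in the piezometer is the total head).
Pressure head at well F: ψ = P/(ρg) = 293.1×1000 / (1000 × 9.81) = 29.88 m.
Total head at well F: h = z + ψ = 20.38 + 29.88 = 50.26 m.
Head difference: h(well C) − h(well F) = 56.38 − 50.26 = 6.12 m.

Δh ≈ 6.12 m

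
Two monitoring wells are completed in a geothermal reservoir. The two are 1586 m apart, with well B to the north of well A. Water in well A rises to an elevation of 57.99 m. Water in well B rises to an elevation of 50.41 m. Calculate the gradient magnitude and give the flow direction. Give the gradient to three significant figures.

Total head at well A: h = 57.99 m (water level in the piezometer is the total head).
Total head at well B: h = 50.41 m (water level in the piezometer is the total head).
Head difference: h(well A) − h(well B) = 57.99 − 50.41 = 7.58 m.
Hydraulic gradient: i = |Δh| / L = 7.58 / 1586 = 0.00478.
Flow is from higher to lower head: from well A toward well B, i.e. toward the north.

i ≈ 0.00478; groundwater flows toward the north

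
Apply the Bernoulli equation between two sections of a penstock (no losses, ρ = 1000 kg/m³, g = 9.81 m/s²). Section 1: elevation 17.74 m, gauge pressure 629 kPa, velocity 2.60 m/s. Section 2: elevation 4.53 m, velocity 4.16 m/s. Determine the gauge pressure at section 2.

P₂ ≈ 753 kPa

Pressure head at 1: ψ₁ = P₁/(ρg) = 629×1000 / (1000 × 9.81) = 64.12 m.
Velocity heads: v₁²/2g = 2.60²/19.62 = 0.345 m; v₂²/2g = 4.16²/19.62 = 0.882 m.
Total head H = z₁ + ψ₁ + v₁²/2g = 17.74 + 64.12 + 0.345 = 82.20 m.
ψ₂ = H − z₂ − v₂²/2g = 82.20 − 4.53 − 0.882 = 76.79 m.
P₂ = ρgψ₂ = 1000 × 9.81 × 76.79 ≈ 753 kPa.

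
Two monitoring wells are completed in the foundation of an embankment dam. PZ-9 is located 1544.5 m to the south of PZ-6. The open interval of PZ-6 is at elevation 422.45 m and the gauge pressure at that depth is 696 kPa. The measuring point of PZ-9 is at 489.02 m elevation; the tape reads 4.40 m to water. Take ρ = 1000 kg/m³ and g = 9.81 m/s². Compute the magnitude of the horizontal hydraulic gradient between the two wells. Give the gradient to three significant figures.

Pressure head at PZ-6: ψ = P/(ρg) = 696×1000 / (1000 × 9.81) = 70.95 m.
Total head at PZ-6: h = z + ψ = 422.45 + 70.95 = 493.40 m.
Total head at PZ-9: h = 489.02 − 4.40 = 484.62 m.
Head difference: h(PZ-6) − h(PZ-9) = 493.40 − 484.62 = 8.78 m.
Hydraulic gradient: i = |Δh| / L = 8.78 / 1544.5 = 0.00568.

i ≈ 0.00568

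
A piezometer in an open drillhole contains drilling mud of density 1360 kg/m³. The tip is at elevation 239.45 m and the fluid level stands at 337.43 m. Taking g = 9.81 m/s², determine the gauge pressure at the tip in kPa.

Pressure head ψ = h − z = 337.43 − 239.45 = 97.98 m.
P = ρgψ = 1360 × 9.81 × 97.98 = 1307210 Pa ≈ 1310 kPa.

P ≈ 1310 kPa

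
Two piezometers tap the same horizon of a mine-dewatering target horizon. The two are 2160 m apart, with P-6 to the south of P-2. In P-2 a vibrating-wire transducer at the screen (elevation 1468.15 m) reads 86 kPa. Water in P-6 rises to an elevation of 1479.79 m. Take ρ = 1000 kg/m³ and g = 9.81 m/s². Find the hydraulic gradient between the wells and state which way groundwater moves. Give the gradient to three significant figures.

i ≈ 0.00133; groundwater flows toward the north

Pressure head at P-2: ψ = P/(ρg) = 86×1000 / (1000 × 9.81) = 8.77 m.
Total head at P-2: h = z + ψ = 1468.15 + 8.77 = 1476.92 m.
Total head at P-6: h = 1479.79 m (water level in the piezometer is the total head).
Head difference: h(P-2) − h(P-6) = 1476.92 − 1479.79 = -2.87 m.
Hydraulic gradient: i = |Δh| / L = 2.87 / 2160 = 0.00133.
Flow is from higher to lower head: from P-6 toward P-2, i.e. toward the north.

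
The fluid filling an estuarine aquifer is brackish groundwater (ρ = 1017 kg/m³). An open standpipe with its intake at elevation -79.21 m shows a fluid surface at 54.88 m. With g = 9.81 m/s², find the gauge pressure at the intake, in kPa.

P ≈ 1340 kPa

Pressure head ψ = h − z = 54.88 − (-79.21) = 134.09 m.
P = ρgψ = 1017 × 9.81 × 134.09 = 1337785 Pa ≈ 1340 kPa.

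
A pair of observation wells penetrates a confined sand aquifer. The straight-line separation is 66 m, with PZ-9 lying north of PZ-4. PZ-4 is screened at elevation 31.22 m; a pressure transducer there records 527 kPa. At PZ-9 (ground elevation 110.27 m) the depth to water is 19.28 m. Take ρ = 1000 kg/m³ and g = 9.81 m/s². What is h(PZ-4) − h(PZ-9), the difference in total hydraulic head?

Δh ≈ -6.05 m

Pressure head at PZ-4: ψ = P/(ρg) = 527×1000 / (1000 × 9.81) = 53.72 m.
Total head at PZ-4: h = z + ψ = 31.22 + 53.72 = 84.94 m.
Total head at PZ-9: h = 110.27 − 19.28 = 90.99 m.
Head difference: h(PZ-4) − h(PZ-9) = 84.94 − 90.99 = -6.05 m.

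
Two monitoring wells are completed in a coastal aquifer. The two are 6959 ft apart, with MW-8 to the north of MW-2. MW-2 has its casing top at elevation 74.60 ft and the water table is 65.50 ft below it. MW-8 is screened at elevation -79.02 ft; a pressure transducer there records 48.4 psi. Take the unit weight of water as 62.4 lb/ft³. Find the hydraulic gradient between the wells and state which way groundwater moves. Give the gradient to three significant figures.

Total head at MW-2: h = 74.60 − 65.50 = 9.10 ft.
Pressure head at MW-8: ψ = 144·P/γ = 144 × 48.4 / 62.4 = 111.69 ft.
Total head at MW-8: h = z + ψ = -79.02 + 111.69 = 32.67 ft.
Head difference: h(MW-2) − h(MW-8) = 9.10 − 32.67 = -23.57 ft.
Hydraulic gradient: i = |Δh| / L = 23.57 / 6959 = 0.00339.
Flow is from higher to lower head: from MW-8 toward MW-2, i.e. toward the south.

i ≈ 0.00339; groundwater flows toward the south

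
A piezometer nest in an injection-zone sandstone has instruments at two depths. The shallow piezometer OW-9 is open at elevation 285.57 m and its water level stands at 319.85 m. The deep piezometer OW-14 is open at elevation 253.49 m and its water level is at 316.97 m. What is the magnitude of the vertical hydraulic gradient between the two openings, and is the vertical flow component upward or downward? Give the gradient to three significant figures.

|i_v| ≈ 0.0898; vertical flow is downward

Total head at OW-9: h = 319.85 m (water level in the standpipe).
Total head at OW-14: h = 316.97 m.
Δh = h(OW-9) − h(OW-14) = 319.85 − 316.97 = 2.88 m.
Vertical separation Δz = 285.57 − 253.49 = 32.08 m.
|i_v| = |Δh| / Δz = 2.88 / 32.08 = 0.0898.
Head is higher in the shallow piezometer, so vertical flow is downward (recharge condition).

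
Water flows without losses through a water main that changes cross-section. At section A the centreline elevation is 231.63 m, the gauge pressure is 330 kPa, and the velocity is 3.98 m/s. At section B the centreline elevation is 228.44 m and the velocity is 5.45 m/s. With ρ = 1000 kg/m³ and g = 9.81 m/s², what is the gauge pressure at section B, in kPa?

Pressure head at A: ψ₁ = P₁/(ρg) = 330×1000 / (1000 × 9.81) = 33.64 m.
Velocity heads: v₁²/2g = 3.98²/19.62 = 0.807 m; v₂²/2g = 5.45²/19.62 = 1.514 m.
Total head H = z₁ + ψ₁ + v₁²/2g = 231.63 + 33.64 + 0.807 = 266.08 m.
ψ₂ = H − z₂ − v₂²/2g = 266.08 − 228.44 − 1.514 = 36.13 m.
P₂ = ρgψ₂ = 1000 × 9.81 × 36.13 ≈ 354 kPa.

P₂ ≈ 354 kPa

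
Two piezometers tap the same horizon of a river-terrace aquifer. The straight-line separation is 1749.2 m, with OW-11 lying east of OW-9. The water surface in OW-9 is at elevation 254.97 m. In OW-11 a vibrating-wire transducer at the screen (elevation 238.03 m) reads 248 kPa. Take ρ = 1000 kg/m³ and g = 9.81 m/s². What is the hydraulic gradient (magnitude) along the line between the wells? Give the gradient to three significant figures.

i ≈ 0.00477

Total head at OW-9: h = 254.97 m (water level in the piezometer is the total head).
Pressure head at OW-11: ψ = P/(ρg) = 248×1000 / (1000 × 9.81) = 25.28 m.
Total head at OW-11: h = z + ψ = 238.03 + 25.28 = 263.31 m.
Head difference: h(OW-9) − h(OW-11) = 254.97 − 263.31 = -8.34 m.
Hydraulic gradient: i = |Δh| / L = 8.34 / 1749.2 = 0.00477.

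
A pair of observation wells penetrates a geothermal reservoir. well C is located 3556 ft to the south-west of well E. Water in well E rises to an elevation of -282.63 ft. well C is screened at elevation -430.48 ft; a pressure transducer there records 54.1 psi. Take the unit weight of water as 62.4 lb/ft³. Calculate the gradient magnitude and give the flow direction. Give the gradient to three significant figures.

Total head at well E: h = -282.63 ft (water level in the piezometer is the total head).
Pressure head at well C: ψ = 144·P/γ = 144 × 54.1 / 62.4 = 124.85 ft.
Total head at well C: h = z + ψ = -430.48 + 124.85 = -305.63 ft.
Head difference: h(well E) − h(well C) = -282.63 − (-305.63) = 23.00 ft.
Hydraulic gradient: i = |Δh| / L = 23.00 / 3556 = 0.00647.
Flow is from higher to lower head: from well E toward well C, i.e. toward the south-west.

i ≈ 0.00647; groundwater flows toward the south-west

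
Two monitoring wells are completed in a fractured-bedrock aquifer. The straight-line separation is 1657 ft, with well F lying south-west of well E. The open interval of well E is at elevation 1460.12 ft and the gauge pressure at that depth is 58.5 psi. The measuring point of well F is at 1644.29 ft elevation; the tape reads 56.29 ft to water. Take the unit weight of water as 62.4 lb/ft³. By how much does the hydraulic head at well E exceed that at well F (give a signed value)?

Pressure head at well E: ψ = 144·P/γ = 144 × 58.5 / 62.4 = 135.00 ft.
Total head at well E: h = z + ψ = 1460.12 + 135.00 = 1595.12 ft.
Total head at well F: h = 1644.29 − 56.29 = 1588.00 ft.
Head difference: h(well E) − h(well F) = 1595.12 − 1588.00 = 7.12 ft.

Δh ≈ 7.12 ft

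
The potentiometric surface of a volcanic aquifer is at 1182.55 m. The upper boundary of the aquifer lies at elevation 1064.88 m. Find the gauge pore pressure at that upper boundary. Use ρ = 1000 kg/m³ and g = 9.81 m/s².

P ≈ 1150 kPa

Pressure head at the aquifer top: ψ = h − z = 1182.55 − 1064.88 = 117.67 m.
P = ρgψ = 1000 × 9.81 × 117.67 = 1154343 Pa ≈ 1150 kPa.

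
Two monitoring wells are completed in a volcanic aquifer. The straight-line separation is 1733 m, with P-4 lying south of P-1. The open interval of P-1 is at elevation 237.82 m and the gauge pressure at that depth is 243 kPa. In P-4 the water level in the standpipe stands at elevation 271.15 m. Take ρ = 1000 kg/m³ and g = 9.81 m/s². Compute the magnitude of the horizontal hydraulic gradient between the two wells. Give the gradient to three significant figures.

Pressure head at P-1: ψ = P/(ρg) = 243×1000 / (1000 × 9.81) = 24.77 m.
Total head at P-1: h = z + ψ = 237.82 + 24.77 = 262.59 m.
Total head at P-4: h = 271.15 m (water level in the piezometer is the total head).
Head difference: h(P-1) − h(P-4) = 262.59 − 271.15 = -8.56 m.
Hydraulic gradient: i = |Δh| / L = 8.56 / 1733 = 0.00494.

i ≈ 0.00494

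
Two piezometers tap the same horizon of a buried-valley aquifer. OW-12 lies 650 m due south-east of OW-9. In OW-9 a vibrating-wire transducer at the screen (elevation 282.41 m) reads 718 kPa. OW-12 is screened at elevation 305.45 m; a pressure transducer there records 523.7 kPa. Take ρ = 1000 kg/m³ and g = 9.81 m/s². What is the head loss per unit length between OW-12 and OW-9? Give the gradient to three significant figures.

Pressure head at OW-9: ψ = P/(ρg) = 718×1000 / (1000 × 9.81) = 73.19 m.
Total head at OW-9: h = z + ψ = 282.41 + 73.19 = 355.60 m.
Pressure head at OW-12: ψ = P/(ρg) = 523.7×1000 / (1000 × 9.81) = 53.38 m.
Total head at OW-12: h = z + ψ = 305.45 + 53.38 = 358.83 m.
Head difference: h(OW-9) − h(OW-12) = 355.60 − 358.83 = -3.23 m.
Hydraulic gradient: i = |Δh| / L = 3.23 / 650 = 0.00497.

i ≈ 0.00497 m/m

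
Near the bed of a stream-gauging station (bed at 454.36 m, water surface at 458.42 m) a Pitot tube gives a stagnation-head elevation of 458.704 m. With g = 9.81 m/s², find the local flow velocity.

Near the bed, under hydrostatic conditions, the piezometric head (z + ψ) equals the free-surface elevation, 458.42 m.
Velocity head = total − piezometric = 458.704 − 458.42 = 0.284 m.
v = √(2g·h_v) = √(2 × 9.81 × 0.284) = 2.36 m/s.

v ≈ 2.36 m/s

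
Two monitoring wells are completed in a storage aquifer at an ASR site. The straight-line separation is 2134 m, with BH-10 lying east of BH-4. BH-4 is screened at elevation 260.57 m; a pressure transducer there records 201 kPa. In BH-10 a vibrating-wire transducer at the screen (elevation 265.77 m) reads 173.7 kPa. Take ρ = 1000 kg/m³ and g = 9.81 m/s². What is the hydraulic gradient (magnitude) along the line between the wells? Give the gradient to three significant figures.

Pressure head at BH-4: ψ = P/(ρg) = 201×1000 / (1000 × 9.81) = 20.49 m.
Total head at BH-4: h = z + ψ = 260.57 + 20.49 = 281.06 m.
Pressure head at BH-10: ψ = P/(ρg) = 173.7×1000 / (1000 × 9.81) = 17.71 m.
Total head at BH-10: h = z + ψ = 265.77 + 17.71 = 283.48 m.
Head difference: h(BH-4) − h(BH-10) = 281.06 − 283.48 = -2.42 m.
Hydraulic gradient: i = |Δh| / L = 2.42 / 2134 = 0.00113.

i ≈ 0.00113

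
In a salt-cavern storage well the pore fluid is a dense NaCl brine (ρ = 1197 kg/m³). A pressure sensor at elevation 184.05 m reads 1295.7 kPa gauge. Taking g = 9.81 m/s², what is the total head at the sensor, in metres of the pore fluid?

ψ = P/(ρg) = 1295.7×1000 / (1197 × 9.81) = 110.34 m.
h = z + ψ = 184.05 + 110.34 = 294.39 m.

h ≈ 294.39 m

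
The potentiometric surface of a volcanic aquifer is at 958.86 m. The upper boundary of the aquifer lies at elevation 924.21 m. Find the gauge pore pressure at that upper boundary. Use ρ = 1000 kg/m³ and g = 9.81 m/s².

P ≈ 340 kPa

Pressure head at the aquifer top: ψ = h − z = 958.86 − 924.21 = 34.65 m.
P = ρgψ = 1000 × 9.81 × 34.65 = 339916 Pa ≈ 340 kPa.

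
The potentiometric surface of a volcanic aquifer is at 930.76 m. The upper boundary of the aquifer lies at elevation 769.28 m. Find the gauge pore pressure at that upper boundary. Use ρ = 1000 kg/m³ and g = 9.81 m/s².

P ≈ 1580 kPa

Pressure head at the aquifer top: ψ = h − z = 930.76 − 769.28 = 161.48 m.
P = ρgψ = 1000 × 9.81 × 161.48 = 1584119 Pa ≈ 1580 kPa.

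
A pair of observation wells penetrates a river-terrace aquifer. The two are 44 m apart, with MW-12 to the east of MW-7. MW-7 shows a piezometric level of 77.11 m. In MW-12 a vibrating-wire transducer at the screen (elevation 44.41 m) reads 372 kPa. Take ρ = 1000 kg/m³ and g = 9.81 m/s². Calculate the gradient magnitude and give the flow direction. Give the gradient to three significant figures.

Total head at MW-7: h = 77.11 m (water level in the piezometer is the total head).
Pressure head at MW-12: ψ = P/(ρg) = 372×1000 / (1000 × 9.81) = 37.92 m.
Total head at MW-12: h = z + ψ = 44.41 + 37.92 = 82.33 m.
Head difference: h(MW-7) − h(MW-12) = 77.11 − 82.33 = -5.22 m.
Hydraulic gradient: i = |Δh| / L = 5.22 / 44 = 0.119.
Flow is from higher to lower head: from MW-12 toward MW-7, i.e. toward the west.

i ≈ 0.119; groundwater flows toward the west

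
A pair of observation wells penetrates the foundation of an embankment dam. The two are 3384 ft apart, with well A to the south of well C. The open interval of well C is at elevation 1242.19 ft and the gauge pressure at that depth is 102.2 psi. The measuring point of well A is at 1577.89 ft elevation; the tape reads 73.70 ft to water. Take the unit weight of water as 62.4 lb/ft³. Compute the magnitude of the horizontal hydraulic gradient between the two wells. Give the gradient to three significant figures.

Pressure head at well C: ψ = 144·P/γ = 144 × 102.2 / 62.4 = 235.85 ft.
Total head at well C: h = z + ψ = 1242.19 + 235.85 = 1478.04 ft.
Total head at well A: h = 1577.89 − 73.70 = 1504.19 ft.
Head difference: h(well C) − h(well A) = 1478.04 − 1504.19 = -26.15 ft.
Hydraulic gradient: i = |Δh| / L = 26.15 / 3384 = 0.00773.

i ≈ 0.00773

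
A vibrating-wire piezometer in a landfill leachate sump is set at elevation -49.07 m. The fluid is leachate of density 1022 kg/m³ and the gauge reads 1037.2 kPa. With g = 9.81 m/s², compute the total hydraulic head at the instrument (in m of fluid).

ψ = P/(ρg) = 1037.2×1000 / (1022 × 9.81) = 103.45 m.
h = z + ψ = -49.07 + 103.45 = 54.38 m.

h ≈ 54.38 m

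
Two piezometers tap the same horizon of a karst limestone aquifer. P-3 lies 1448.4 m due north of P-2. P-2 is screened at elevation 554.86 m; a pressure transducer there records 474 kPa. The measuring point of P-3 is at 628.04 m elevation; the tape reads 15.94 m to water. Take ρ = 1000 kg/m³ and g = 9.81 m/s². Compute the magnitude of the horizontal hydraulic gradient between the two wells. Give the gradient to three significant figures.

i ≈ 0.00616

Pressure head at P-2: ψ = P/(ρg) = 474×1000 / (1000 × 9.81) = 48.32 m.
Total head at P-2: h = z + ψ = 554.86 + 48.32 = 603.18 m.
Total head at P-3: h = 628.04 − 15.94 = 612.10 m.
Head difference: h(P-2) − h(P-3) = 603.18 − 612.10 = -8.92 m.
Hydraulic gradient: i = |Δh| / L = 8.92 / 1448.4 = 0.00616.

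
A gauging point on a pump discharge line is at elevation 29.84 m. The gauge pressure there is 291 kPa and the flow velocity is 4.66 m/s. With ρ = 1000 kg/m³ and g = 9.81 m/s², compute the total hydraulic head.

h ≈ 60.61 m

Pressure head ψ = P/(ρg) = 291×1000 / (1000 × 9.81) = 29.66 m.
Velocity head = v²/(2g) = 4.66² / (2 × 9.81) = 1.107 m.
h = z + ψ + v²/(2g) = 29.84 + 29.66 + 1.107 = 60.61 m.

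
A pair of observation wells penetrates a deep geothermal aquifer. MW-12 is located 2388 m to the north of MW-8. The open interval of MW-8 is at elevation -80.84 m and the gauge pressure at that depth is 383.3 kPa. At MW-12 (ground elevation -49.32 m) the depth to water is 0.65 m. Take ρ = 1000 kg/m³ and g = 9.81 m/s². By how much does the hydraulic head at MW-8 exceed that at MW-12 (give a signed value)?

Δh ≈ 8.20 m

Pressure head at MW-8: ψ = P/(ρg) = 383.3×1000 / (1000 × 9.81) = 39.07 m.
Total head at MW-8: h = z + ψ = -80.84 + 39.07 = -41.77 m.
Total head at MW-12: h = -49.32 − 0.65 = -49.97 m.
Head difference: h(MW-8) − h(MW-12) = -41.77 − (-49.97) = 8.20 m.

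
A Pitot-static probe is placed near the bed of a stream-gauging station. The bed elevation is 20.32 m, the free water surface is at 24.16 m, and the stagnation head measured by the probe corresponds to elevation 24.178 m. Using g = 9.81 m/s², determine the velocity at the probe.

Near the bed, under hydrostatic conditions, the piezometric head (z + ψ) equals the free-surface elevation, 24.16 m.
Velocity head = total − piezometric = 24.178 − 24.16 = 0.018 m.
v = √(2g·h_v) = √(2 × 9.81 × 0.018) = 0.594 m/s.

v ≈ 0.594 m/s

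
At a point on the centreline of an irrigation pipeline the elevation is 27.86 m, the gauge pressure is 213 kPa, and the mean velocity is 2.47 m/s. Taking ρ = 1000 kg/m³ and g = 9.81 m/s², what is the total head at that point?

Pressure head ψ = P/(ρg) = 213×1000 / (1000 × 9.81) = 21.71 m.
Velocity head = v²/(2g) = 2.47² / (2 × 9.81) = 0.311 m.
h = z + ψ + v²/(2g) = 27.86 + 21.71 + 0.311 = 49.88 m.

h ≈ 49.88 m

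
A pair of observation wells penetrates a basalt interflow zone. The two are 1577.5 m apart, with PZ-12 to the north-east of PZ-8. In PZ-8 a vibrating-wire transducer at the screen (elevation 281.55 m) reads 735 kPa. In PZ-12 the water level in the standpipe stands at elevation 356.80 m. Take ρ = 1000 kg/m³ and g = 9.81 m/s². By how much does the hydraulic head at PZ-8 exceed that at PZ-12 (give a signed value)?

Δh ≈ -0.33 m

Pressure head at PZ-8: ψ = P/(ρg) = 735×1000 / (1000 × 9.81) = 74.92 m.
Total head at PZ-8: h = z + ψ = 281.55 + 74.92 = 356.47 m.
Total head at PZ-12: h = 356.80 m (water level in the piezometer is the total head).
Head difference: h(PZ-8) − h(PZ-12) = 356.47 − 356.80 = -0.33 m.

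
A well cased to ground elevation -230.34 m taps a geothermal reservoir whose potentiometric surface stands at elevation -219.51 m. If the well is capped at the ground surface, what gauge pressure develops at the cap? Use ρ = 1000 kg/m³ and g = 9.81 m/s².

Head above the cap: Δh = -219.51 − (-230.34) = 10.83 m.
P = ρgΔh = 1000 × 9.81 × 10.83 = 106242 Pa ≈ 106 kPa.

P ≈ 106 kPa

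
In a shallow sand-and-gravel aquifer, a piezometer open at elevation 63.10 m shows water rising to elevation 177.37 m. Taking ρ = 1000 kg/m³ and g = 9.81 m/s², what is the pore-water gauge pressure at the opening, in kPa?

P ≈ 1120 kPa

Pressure head ψ = h − z = 177.37 − 63.10 = 114.27 m.
P = ρgψ = 1000 × 9.81 × 114.27 = 1120989 Pa ≈ 1120 kPa.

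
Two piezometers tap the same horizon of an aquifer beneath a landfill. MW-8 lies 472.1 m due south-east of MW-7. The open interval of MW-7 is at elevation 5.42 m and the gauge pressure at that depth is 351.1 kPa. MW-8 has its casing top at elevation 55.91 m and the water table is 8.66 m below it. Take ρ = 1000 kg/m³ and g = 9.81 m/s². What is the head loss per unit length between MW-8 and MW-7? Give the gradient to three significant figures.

Pressure head at MW-7: ψ = P/(ρg) = 351.1×1000 / (1000 × 9.81) = 35.79 m.
Total head at MW-7: h = z + ψ = 5.42 + 35.79 = 41.21 m.
Total head at MW-8: h = 55.91 − 8.66 = 47.25 m.
Head difference: h(MW-7) − h(MW-8) = 41.21 − 47.25 = -6.04 m.
Hydraulic gradient: i = |Δh| / L = 6.04 / 472.1 = 0.0128.

i ≈ 0.0128 m/m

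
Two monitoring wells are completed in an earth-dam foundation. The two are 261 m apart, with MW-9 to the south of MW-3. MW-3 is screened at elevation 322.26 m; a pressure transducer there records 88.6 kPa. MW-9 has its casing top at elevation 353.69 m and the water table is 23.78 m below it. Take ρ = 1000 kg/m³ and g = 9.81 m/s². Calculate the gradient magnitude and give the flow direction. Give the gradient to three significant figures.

i ≈ 0.00529; groundwater flows toward the south

Pressure head at MW-3: ψ = P/(ρg) = 88.6×1000 / (1000 × 9.81) = 9.03 m.
Total head at MW-3: h = z + ψ = 322.26 + 9.03 = 331.29 m.
Total head at MW-9: h = 353.69 − 23.78 = 329.91 m.
Head difference: h(MW-3) − h(MW-9) = 331.29 − 329.91 = 1.38 m.
Hydraulic gradient: i = |Δh| / L = 1.38 / 261 = 0.00529.
Flow is from higher to lower head: from MW-3 toward MW-9, i.e. toward the south.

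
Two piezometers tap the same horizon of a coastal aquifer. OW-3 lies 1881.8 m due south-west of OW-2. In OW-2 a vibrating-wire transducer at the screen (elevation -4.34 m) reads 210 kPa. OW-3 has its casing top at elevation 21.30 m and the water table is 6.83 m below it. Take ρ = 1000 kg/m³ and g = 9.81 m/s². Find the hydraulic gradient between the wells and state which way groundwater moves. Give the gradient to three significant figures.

Pressure head at OW-2: ψ = P/(ρg) = 210×1000 / (1000 × 9.81) = 21.41 m.
Total head at OW-2: h = z + ψ = -4.34 + 21.41 = 17.07 m.
Total head at OW-3: h = 21.30 − 6.83 = 14.47 m.
Head difference: h(OW-2) − h(OW-3) = 17.07 − 14.47 = 2.60 m.
Hydraulic gradient: i = |Δh| / L = 2.60 / 1881.8 = 0.00138.
Flow is from higher to lower head: from OW-2 toward OW-3, i.e. toward the south-west.

i ≈ 0.00138; groundwater flows toward the south-west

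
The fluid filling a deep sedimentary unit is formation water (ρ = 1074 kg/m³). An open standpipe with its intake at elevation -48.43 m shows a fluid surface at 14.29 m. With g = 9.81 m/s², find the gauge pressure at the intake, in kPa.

P ≈ 661 kPa

Pressure head ψ = h − z = 14.29 − (-48.43) = 62.72 m.
P = ρgψ = 1074 × 9.81 × 62.72 = 660814 Pa ≈ 661 kPa.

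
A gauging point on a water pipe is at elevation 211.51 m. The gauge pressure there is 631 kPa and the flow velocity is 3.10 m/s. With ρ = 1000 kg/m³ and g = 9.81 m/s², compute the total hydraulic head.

h ≈ 276.32 m

Pressure head ψ = P/(ρg) = 631×1000 / (1000 × 9.81) = 64.32 m.
Velocity head = v²/(2g) = 3.10² / (2 × 9.81) = 0.490 m.
h = z + ψ + v²/(2g) = 211.51 + 64.32 + 0.490 = 276.32 m.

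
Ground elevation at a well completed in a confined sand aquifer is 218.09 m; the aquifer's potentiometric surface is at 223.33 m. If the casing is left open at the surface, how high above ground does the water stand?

≈ 5.24 m above ground

Water rises to the potentiometric surface, so the rise above ground = 223.33 − 218.09 = 5.24 m.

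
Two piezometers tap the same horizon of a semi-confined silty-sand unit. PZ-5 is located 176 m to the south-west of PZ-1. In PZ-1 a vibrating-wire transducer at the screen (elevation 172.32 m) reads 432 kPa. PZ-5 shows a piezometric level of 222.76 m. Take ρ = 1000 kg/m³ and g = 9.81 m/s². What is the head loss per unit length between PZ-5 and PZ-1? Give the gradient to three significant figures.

Pressure head at PZ-1: ψ = P/(ρg) = 432×1000 / (1000 × 9.81) = 44.04 m.
Total head at PZ-1: h = z + ψ = 172.32 + 44.04 = 216.36 m.
Total head at PZ-5: h = 222.76 m (water level in the piezometer is the total head).
Head difference: h(PZ-1) − h(PZ-5) = 216.36 − 222.76 = -6.40 m.
Hydraulic gradient: i = |Δh| / L = 6.40 / 176 = 0.0364.

i ≈ 0.0364 m/m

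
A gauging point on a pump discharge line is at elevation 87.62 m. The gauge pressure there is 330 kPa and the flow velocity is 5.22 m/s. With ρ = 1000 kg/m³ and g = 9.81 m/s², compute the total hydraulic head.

Pressure head ψ = P/(ρg) = 330×1000 / (1000 × 9.81) = 33.64 m.
Velocity head = v²/(2g) = 5.22² / (2 × 9.81) = 1.389 m.
h = z + ψ + v²/(2g) = 87.62 + 33.64 + 1.389 = 122.65 m.

h ≈ 122.65 m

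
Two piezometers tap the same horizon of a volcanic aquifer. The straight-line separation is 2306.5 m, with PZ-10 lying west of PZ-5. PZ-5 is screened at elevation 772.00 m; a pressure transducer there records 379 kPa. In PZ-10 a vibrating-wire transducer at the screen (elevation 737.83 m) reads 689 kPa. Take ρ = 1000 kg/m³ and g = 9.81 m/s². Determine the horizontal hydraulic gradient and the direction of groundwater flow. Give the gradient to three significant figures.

i ≈ 0.00111; groundwater flows toward the west

Pressure head at PZ-5: ψ = P/(ρg) = 379×1000 / (1000 × 9.81) = 38.63 m.
Total head at PZ-5: h = z + ψ = 772.00 + 38.63 = 810.63 m.
Pressure head at PZ-10: ψ = P/(ρg) = 689×1000 / (1000 × 9.81) = 70.23 m.
Total head at PZ-10: h = z + ψ = 737.83 + 70.23 = 808.06 m.
Head difference: h(PZ-5) − h(PZ-10) = 810.63 − 808.06 = 2.57 m.
Hydraulic gradient: i = |Δh| / L = 2.57 / 2306.5 = 0.00111.
Flow is from higher to lower head: from PZ-5 toward PZ-10, i.e. toward the west.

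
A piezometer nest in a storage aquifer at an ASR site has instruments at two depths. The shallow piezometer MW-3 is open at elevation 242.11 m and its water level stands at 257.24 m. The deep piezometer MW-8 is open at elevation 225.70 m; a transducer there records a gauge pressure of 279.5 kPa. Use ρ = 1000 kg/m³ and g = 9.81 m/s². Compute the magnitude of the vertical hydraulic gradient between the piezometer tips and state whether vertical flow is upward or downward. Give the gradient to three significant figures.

|i_v| ≈ 0.186; vertical flow is downward

Total head at MW-3: h = 257.24 m (water level in the standpipe).
Pressure head at MW-8: ψ = P/(ρg) = 279.5×1000 / (1000 × 9.81) = 28.49 m.
Total head at MW-8: h = z + ψ = 225.70 + 28.49 = 254.19 m.
Δh = h(MW-3) − h(MW-8) = 257.24 − 254.19 = 3.05 m.
Vertical separation Δz = 242.11 − 225.70 = 16.41 m.
|i_v| = |Δh| / Δz = 3.05 / 16.41 = 0.186.
Head is higher in the shallow piezometer, so vertical flow is downward (recharge condition).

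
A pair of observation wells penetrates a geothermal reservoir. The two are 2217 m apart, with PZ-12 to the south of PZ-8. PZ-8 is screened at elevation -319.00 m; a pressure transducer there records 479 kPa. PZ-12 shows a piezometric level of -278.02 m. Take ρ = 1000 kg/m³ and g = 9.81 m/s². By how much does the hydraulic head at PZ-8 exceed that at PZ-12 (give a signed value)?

Pressure head at PZ-8: ψ = P/(ρg) = 479×1000 / (1000 × 9.81) = 48.83 m.
Total head at PZ-8: h = z + ψ = -319.00 + 48.83 = -270.17 m.
Total head at PZ-12: h = -278.02 m (water level in the piezometer is the total head).
Head difference: h(PZ-8) − h(PZ-12) = -270.17 − (-278.02) = 7.85 m.

Δh ≈ 7.85 m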